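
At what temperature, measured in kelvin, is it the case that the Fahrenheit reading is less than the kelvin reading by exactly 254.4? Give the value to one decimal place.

256.6 K

Let K be the kelvin reading. The Fahrenheit reading is F = 1.8·K - 459.67.
Require F - K = -254.4: (0.8)·K - 459.67 = -254.4.
K = (-254.4 + 459.67) / (0.8) = 256.6.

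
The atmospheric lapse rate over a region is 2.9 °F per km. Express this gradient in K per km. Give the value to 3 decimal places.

Since only a temperature interval is involved, the additive offset between the scales drops out.
A change of 1°F is a change of 5/9 K, so 2.9 × 5/9 = 1.611.

1.611 K/km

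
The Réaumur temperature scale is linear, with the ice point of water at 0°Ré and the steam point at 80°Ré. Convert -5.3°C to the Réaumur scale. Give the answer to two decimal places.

Linearly onto the Réaumur scale: 0 + (-5.3000 / 100) × (80 - 0) = -4.24°Ré.

-4.24°Ré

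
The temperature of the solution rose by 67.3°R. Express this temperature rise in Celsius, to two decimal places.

An interval of 1°R corresponds to 5/9°C.
67.3 × 5/9 = 37.39.

37.39°C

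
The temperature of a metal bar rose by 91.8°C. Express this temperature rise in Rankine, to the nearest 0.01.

165.24°R

Only the scale ratio 1.8 matters for a change in temperature.
91.8 × 1.8 = 165.24.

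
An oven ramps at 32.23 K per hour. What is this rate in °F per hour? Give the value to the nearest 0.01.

The quantity depends on a temperature interval, so only the ratio of degree sizes applies; the offset between the scales is irrelevant.
A change of 1 K is a change of 1.8°F, so 32.23 × 1.8 = 58.01.

58.01 °F/hour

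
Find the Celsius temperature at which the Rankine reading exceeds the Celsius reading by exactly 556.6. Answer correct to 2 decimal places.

81.16°C

Let C be the Celsius reading. The Rankine reading is R = 1.8·C + 491.67.
Require R - C = 556.6: (0.8)·C + 491.67 = 556.6.
C = (556.6 - 491.67) / (0.8) = 81.16.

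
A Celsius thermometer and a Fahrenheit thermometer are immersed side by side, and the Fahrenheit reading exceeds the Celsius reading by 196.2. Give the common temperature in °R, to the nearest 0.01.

861.12°R

Let x be the Celsius reading; then the Fahrenheit reading is 1.8·x + 32.
(1.8·x + 32) - x = 196.2  ⇒  (0.8)·x = 164.2  ⇒  x = 205.2500°C.
In Rankine: 205.2500 × 1.8 + 491.67 = 861.12°R.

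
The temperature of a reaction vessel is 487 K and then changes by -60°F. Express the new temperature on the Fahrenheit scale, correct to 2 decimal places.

356.93°F

Initial temperature in Celsius: 487 - 273.15 = 213.8500°C.
The 60°F change is an interval, so only the factor 5/9 applies: -60 × 5/9 = -33.3333°C.
Final Celsius temperature: 213.8500 - 33.3333 = 180.5167°C.
In Fahrenheit: 180.5167 × 1.8 + 32 = 356.93°F.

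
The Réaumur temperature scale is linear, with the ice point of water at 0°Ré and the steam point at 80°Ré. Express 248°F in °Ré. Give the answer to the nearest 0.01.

96.00°Ré

First in Celsius: (248 - 32) × 5/9 = 120.0000°C.
Linearly onto the Réaumur scale: 0 + (120.0000 / 100) × (80 - 0) = 96.00°Ré.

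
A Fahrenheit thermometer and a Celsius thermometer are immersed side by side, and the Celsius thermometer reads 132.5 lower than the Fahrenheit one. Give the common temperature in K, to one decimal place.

398.8 K

Let x be the Fahrenheit reading; then the Celsius reading is 5/9·x - 17.7778.
(5/9·x - 17.7778) - x = -132.5  ⇒  (-4/9)·x = -114.722  ⇒  x = 258.1250°F.
In Celsius: (258.125 - 32) × 5/9 = 125.6250°C.
In kelvin: 125.6250 + 273.15 = 398.8 K.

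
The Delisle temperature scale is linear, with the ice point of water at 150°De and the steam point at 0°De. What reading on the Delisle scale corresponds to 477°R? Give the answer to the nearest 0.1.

162.2°De

First in Celsius: (477 - 491.67) × 5/9 = -8.1500°C.
Linearly onto the Delisle scale: 150 + (-8.1500 / 100) × (0 - 150) = 162.2°De.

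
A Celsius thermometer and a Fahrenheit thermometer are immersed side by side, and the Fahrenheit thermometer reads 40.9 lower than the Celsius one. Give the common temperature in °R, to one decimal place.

327.6°R

Let x be the Celsius reading; then the Fahrenheit reading is 1.8·x + 32.
(1.8·x + 32) - x = -40.9  ⇒  (0.8)·x = -72.9  ⇒  x = -91.1250°C.
In Rankine: -91.1250 × 1.8 + 491.67 = 327.6°R.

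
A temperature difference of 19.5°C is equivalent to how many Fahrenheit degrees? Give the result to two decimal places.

An interval of 1°C corresponds to 1.8°F.
19.5 × 1.8 = 35.10.

35.10°F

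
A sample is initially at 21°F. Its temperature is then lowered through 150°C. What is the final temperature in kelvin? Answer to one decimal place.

Initial temperature in Celsius: (21 - 32) × 5/9 = -6.1111°C.
Final Celsius temperature: -6.1111 - 150.0000 = -156.1111°C.
In kelvin: -156.1111 + 273.15 = 117.0 K.

117.0 K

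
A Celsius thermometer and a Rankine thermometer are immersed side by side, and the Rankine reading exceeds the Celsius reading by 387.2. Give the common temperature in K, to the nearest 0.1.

142.6 K

Let x be the Celsius reading; then the Rankine reading is 1.8·x + 491.67.
(1.8·x + 491.67) - x = 387.2  ⇒  (0.8)·x = -104.47  ⇒  x = -130.5875°C.
In kelvin: -130.5875 + 273.15 = 142.6 K.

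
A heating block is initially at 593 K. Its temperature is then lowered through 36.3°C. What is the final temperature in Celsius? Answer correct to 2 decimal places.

Initial temperature in Celsius: 593 - 273.15 = 319.8500°C.
Final Celsius temperature: 319.8500 - 36.3000 = 283.5500°C.

283.55°C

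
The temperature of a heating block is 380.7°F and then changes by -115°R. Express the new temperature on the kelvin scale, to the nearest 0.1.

Initial temperature in Celsius: (380.7 - 32) × 5/9 = 193.7222°C.
The 115°R change is an interval, so only the factor 5/9 applies: -115 × 5/9 = -63.8889°C.
Final Celsius temperature: 193.7222 - 63.8889 = 129.8333°C.
In kelvin: 129.8333 + 273.15 = 403.0 K.

403.0 K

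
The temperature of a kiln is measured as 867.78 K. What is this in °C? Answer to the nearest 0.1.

In Celsius: 867.78 - 273.15 = 594.6300°C.

594.6°C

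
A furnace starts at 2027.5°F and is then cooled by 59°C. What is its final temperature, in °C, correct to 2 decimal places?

Initial temperature in Celsius: (2027.5 - 32) × 5/9 = 1108.6111°C.
Final Celsius temperature: 1108.6111 - 59.0000 = 1049.6111°C.

1049.61°C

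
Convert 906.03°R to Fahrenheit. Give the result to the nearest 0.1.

446.4°F

In Celsius: (906.03 - 491.67) × 5/9 = 230.2000°C.
In Fahrenheit: 230.2000 × 1.8 + 32 = 446.4°F.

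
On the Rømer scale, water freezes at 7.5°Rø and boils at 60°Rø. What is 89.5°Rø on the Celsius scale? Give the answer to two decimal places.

156.19°C

Linear interpolation between the fixed points: C = (89.5 - 7.5) × 100 / (60 - 7.5) = 156.1905°C.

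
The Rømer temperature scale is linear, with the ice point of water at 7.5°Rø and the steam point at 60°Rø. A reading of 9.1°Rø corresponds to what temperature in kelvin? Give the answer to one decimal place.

276.2 K

Linear interpolation between the fixed points: C = (9.1 - 7.5) × 100 / (60 - 7.5) = 3.0476°C.
Then 3.0476 + 273.15 = 276.2 K.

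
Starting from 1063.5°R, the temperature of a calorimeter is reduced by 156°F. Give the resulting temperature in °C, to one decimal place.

Initial temperature in Celsius: (1063.5 - 491.67) × 5/9 = 317.6833°C.
The 156°F change is an interval, so only the factor 5/9 applies: -156 × 5/9 = -86.6667°C.
Final Celsius temperature: 317.6833 - 86.6667 = 231.0167°C.

231.0°C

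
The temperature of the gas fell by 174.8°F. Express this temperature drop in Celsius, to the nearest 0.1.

For a temperature interval the offset drops out; only the factor 5/9 applies.
174.8 × 5/9 = 97.1.

97.1°C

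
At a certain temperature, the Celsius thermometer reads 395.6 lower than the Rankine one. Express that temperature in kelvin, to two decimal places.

153.06 K

Let x be the Rankine reading; then the Celsius reading is 5/9·x - 273.15.
(5/9·x - 273.15) - x = -395.6  ⇒  (-4/9)·x = -122.45  ⇒  x = 275.5125°R.
In Celsius: (275.5125 - 491.67) × 5/9 = -120.0875°C.
In kelvin: -120.0875 + 273.15 = 153.06 K.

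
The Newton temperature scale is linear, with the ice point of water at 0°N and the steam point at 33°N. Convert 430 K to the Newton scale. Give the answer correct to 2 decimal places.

51.76°N

First in Celsius: 430 - 273.15 = 156.8500°C.
Linearly onto the Newton scale: 0 + (156.8500 / 100) × (33 - 0) = 51.76°N.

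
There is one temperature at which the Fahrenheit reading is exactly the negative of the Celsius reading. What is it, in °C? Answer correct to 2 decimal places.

Let C be the Celsius reading. The Fahrenheit reading is F = 1.8·C + 32.
Require F = -1·C: 1.8·C + 32 = -1·C.
(2.8)·C = -32  ⇒  C = -11.43.

-11.43°C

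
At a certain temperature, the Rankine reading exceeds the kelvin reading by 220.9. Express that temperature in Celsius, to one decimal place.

3.0°C

Let x be the kelvin reading; then the Rankine reading is 1.8·x.
(1.8·x) - x = 220.9  ⇒  (0.8)·x = 220.9  ⇒  x = 276.1250 K.
In Celsius: 276.125 - 273.15 = 3.0°C.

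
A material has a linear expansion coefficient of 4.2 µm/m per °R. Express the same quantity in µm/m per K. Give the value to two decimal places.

7.56 µm/m per K

Since only a temperature interval is involved, the additive offset between the scales drops out.
A change of 1 K is a change of 1.8°R, so per K the value is 4.2 × 1.8 = 7.56.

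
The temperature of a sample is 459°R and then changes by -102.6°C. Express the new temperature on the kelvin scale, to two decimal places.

152.40 K

Initial temperature in Celsius: (459 - 491.67) × 5/9 = -18.1500°C.
Final Celsius temperature: -18.1500 - 102.6000 = -120.7500°C.
In kelvin: -120.7500 + 273.15 = 152.40 K.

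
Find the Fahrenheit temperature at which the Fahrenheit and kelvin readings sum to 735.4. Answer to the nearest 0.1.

Let F be the Fahrenheit reading. The kelvin reading is K = 5/9·F + 255.372.
Require F + K = 735.4: (14/9)·F + 255.372 = 735.4.
F = (735.4 - 255.372) / (14/9) = 308.6.

308.6°F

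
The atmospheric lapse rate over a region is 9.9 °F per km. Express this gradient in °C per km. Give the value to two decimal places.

5.50 °C/km

Since only a temperature interval is involved, the additive offset between the scales drops out.
A change of 1°F is a change of 5/9°C, so 9.9 × 5/9 = 5.50.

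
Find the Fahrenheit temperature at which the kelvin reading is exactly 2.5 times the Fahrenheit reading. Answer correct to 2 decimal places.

131.33°F

Let F be the Fahrenheit reading. The kelvin reading is K = 5/9·F + 255.372.
Require K = 2.5·F: 5/9·F + 255.372 = 2.5·F.
(-35/18)·F = -255.372  ⇒  F = 131.33.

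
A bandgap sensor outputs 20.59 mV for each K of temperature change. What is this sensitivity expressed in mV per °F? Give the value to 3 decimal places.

11.439 mV per °F

The quantity depends on a temperature interval, so only the ratio of degree sizes applies; the offset between the scales is irrelevant.
A change of 1°F is a change of 5/9 K, so per °F the value is 20.59 × 5/9 = 11.439.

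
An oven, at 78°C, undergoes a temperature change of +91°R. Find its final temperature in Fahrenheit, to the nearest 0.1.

263.4°F

The 91°R change is an interval, so only the factor 5/9 applies: +91 × 5/9 = +50.5556°C.
Final Celsius temperature: 78.0000 + 50.5556 = 128.5556°C.
In Fahrenheit: 128.5556 × 1.8 + 32 = 263.4°F.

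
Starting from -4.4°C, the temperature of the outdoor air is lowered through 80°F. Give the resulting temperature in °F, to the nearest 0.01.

The 80°F change is an interval, so only the factor 5/9 applies: -80 × 5/9 = -44.4444°C.
Final Celsius temperature: -4.4000 - 44.4444 = -48.8444°C.
In Fahrenheit: -48.8444 × 1.8 + 32 = -55.92°F.

-55.92°F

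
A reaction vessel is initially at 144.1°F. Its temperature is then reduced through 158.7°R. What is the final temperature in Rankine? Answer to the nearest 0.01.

445.07°R

Initial temperature in Celsius: (144.1 - 32) × 5/9 = 62.2778°C.
The 158.7°R change is an interval, so only the factor 5/9 applies: -158.7 × 5/9 = -88.1667°C.
Final Celsius temperature: 62.2778 - 88.1667 = -25.8889°C.
In Rankine: -25.8889 × 1.8 + 491.67 = 445.07°R.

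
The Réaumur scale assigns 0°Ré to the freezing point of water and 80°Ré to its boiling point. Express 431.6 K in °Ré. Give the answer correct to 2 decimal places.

First in Celsius: 431.6 - 273.15 = 158.4500°C.
Linearly onto the Réaumur scale: 0 + (158.4500 / 100) × (80 - 0) = 126.76°Ré.

126.76°Ré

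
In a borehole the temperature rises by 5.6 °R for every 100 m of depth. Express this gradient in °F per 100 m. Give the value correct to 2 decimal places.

Since only a temperature interval is involved, the additive offset between the scales drops out.
A change of 1°R is a change of 1°F, so 5.6 × 1 = 5.60.

5.60 °F/100 m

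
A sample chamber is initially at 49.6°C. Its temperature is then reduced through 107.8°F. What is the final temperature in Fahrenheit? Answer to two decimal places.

The 107.8°F change is an interval, so only the factor 5/9 applies: -107.8 × 5/9 = -59.8889°C.
Final Celsius temperature: 49.6000 - 59.8889 = -10.2889°C.
In Fahrenheit: -10.2889 × 1.8 + 32 = 13.48°F.

13.48°F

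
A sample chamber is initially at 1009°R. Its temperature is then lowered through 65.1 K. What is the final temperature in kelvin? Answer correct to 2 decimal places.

Initial temperature in Celsius: (1009 - 491.67) × 5/9 = 287.4056°C.
The 65.1 K change is an interval; Kelvin and Celsius degrees are the same size, so ΔC = -65.1°C.
Final Celsius temperature: 287.4056 - 65.1000 = 222.3056°C.
In kelvin: 222.3056 + 273.15 = 495.46 K.

495.46 K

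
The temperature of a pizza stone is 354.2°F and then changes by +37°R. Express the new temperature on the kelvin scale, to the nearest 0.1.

472.7 K

Initial temperature in Celsius: (354.2 - 32) × 5/9 = 179.0000°C.
The 37°R change is an interval, so only the factor 5/9 applies: +37 × 5/9 = +20.5556°C.
Final Celsius temperature: 179.0000 + 20.5556 = 199.5556°C.
In kelvin: 199.5556 + 273.15 = 472.7 K.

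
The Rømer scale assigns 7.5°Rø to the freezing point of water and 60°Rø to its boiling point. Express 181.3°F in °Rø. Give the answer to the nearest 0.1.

First in Celsius: (181.3 - 32) × 5/9 = 82.9444°C.
Linearly onto the Rømer scale: 7.5 + (82.9444 / 100) × (60 - 7.5) = 51.0°Rø.

51.0°Rø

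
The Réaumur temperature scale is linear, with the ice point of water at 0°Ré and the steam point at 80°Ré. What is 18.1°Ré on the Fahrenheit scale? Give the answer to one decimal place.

72.7°F

Linear interpolation between the fixed points: C = (18.1 - 0) × 100 / (80 - 0) = 22.6250°C.
Then 22.6250 × 1.8 + 32 = 72.7°F.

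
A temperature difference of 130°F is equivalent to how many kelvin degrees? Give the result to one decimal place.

An interval of 1°F corresponds to 5/9 K.
130 × 5/9 = 72.2.

72.2 K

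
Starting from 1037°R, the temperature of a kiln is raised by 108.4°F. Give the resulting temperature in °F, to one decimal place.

Initial temperature in Celsius: (1037 - 491.67) × 5/9 = 302.9611°C.
The 108.4°F change is an interval, so only the factor 5/9 applies: +108.4 × 5/9 = +60.2222°C.
Final Celsius temperature: 302.9611 + 60.2222 = 363.1833°C.
In Fahrenheit: 363.1833 × 1.8 + 32 = 685.7°F.

685.7°F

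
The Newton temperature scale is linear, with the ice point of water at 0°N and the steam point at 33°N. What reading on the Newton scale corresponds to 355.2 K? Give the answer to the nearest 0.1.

First in Celsius: 355.2 - 273.15 = 82.0500°C.
Linearly onto the Newton scale: 0 + (82.0500 / 100) × (33 - 0) = 27.1°N.

27.1°N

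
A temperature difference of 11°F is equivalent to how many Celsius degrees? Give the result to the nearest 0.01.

6.11°C

Only the scale ratio 5/9 matters for a change in temperature.
11 × 5/9 = 6.11.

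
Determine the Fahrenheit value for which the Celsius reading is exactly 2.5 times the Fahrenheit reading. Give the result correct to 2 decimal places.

Let F be the Fahrenheit reading. The Celsius reading is C = 5/9·F - 17.7778.
Require C = 2.5·F: 5/9·F - 17.7778 = 2.5·F.
(-35/18)·F = 17.7778  ⇒  F = -9.14.

-9.14°F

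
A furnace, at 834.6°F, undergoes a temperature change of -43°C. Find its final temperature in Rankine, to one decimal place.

1216.9°R

Initial temperature in Celsius: (834.6 - 32) × 5/9 = 445.8889°C.
Final Celsius temperature: 445.8889 - 43.0000 = 402.8889°C.
In Rankine: 402.8889 × 1.8 + 491.67 = 1216.9°R.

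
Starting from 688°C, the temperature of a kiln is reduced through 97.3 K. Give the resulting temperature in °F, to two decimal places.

The 97.3 K change is an interval; Kelvin and Celsius degrees are the same size, so ΔC = -97.3°C.
Final Celsius temperature: 688.0000 - 97.3000 = 590.7000°C.
In Fahrenheit: 590.7000 × 1.8 + 32 = 1095.26°F.

1095.26°F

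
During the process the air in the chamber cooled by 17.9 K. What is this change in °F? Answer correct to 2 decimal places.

An interval of 1 K corresponds to 1.8°F.
17.9 × 1.8 = 32.22.

32.22°F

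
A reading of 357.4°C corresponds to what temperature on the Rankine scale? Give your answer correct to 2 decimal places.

1134.99°R

In Rankine: 357.4000 × 1.8 + 491.67 = 1134.99°R.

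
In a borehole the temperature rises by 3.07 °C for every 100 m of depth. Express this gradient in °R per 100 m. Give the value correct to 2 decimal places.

5.53 °R/100 m

The quantity depends on a temperature interval, so only the ratio of degree sizes applies; the offset between the scales is irrelevant.
A change of 1°C is a change of 1.8°R, so 3.07 × 1.8 = 5.53.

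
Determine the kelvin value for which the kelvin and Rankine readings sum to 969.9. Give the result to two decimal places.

Let K be the kelvin reading. The Rankine reading is R = 1.8·K.
Require K + R = 969.9: (2.8)·K = 969.9.
K = (969.9) / (2.8) = 346.39.

346.39 K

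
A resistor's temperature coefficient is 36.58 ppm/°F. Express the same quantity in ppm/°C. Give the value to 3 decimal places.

The quantity depends on a temperature interval, so only the ratio of degree sizes applies; the offset between the scales is irrelevant.
A change of 1°C is a change of 1.8°F, so per °C the value is 36.58 × 1.8 = 65.844.

65.844 ppm/°C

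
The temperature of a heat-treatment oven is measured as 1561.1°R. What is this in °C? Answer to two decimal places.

594.13°C

In Celsius: (1561.1 - 491.67) × 5/9 = 594.1278°C.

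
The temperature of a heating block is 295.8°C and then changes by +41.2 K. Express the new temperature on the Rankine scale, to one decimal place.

1098.3°R

The 41.2 K change is an interval; Kelvin and Celsius degrees are the same size, so ΔC = +41.2°C.
Final Celsius temperature: 295.8000 + 41.2000 = 337.0000°C.
In Rankine: 337.0000 × 1.8 + 491.67 = 1098.3°R.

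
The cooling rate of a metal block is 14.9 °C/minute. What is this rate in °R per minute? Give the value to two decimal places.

26.82 °R/minute

The quantity depends on a temperature interval, so only the ratio of degree sizes applies; the offset between the scales is irrelevant.
A change of 1°C is a change of 1.8°R, so 14.9 × 1.8 = 26.82.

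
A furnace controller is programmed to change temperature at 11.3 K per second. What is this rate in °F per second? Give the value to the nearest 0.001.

20.340 °F/second

Since only a temperature interval is involved, the additive offset between the scales drops out.
A change of 1 K is a change of 1.8°F, so 11.3 × 1.8 = 20.340.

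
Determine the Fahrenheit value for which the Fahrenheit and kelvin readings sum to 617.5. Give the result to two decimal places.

Let F be the Fahrenheit reading. The kelvin reading is K = 5/9·F + 255.372.
Require F + K = 617.5: (14/9)·F + 255.372 = 617.5.
F = (617.5 - 255.372) / (14/9) = 232.80.

232.80°F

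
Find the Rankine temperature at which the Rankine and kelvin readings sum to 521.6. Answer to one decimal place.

Let R be the Rankine reading. The kelvin reading is K = 5/9·R.
Require R + K = 521.6: (14/9)·R = 521.6.
R = (521.6) / (14/9) = 335.3.

335.3°R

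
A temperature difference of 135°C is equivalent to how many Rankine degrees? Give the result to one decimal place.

243.0°R

Only the scale ratio 1.8 matters for a change in temperature.
135 × 1.8 = 243.0.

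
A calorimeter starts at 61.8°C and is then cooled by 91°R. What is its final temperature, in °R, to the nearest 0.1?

511.9°R

The 91°R change is an interval, so only the factor 5/9 applies: -91 × 5/9 = -50.5556°C.
Final Celsius temperature: 61.8000 - 50.5556 = 11.2444°C.
In Rankine: 11.2444 × 1.8 + 491.67 = 511.9°R.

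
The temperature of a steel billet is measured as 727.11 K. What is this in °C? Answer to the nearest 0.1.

454.0°C

In Celsius: 727.11 - 273.15 = 453.9600°C.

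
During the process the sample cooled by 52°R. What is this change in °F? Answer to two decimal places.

Rankine and Fahrenheit degrees are the same size, so the interval is unchanged: 52.00.

52.00°F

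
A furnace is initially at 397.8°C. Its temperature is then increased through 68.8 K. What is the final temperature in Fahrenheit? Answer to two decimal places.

The 68.8 K change is an interval; Kelvin and Celsius degrees are the same size, so ΔC = +68.8°C.
Final Celsius temperature: 397.8000 + 68.8000 = 466.6000°C.
In Fahrenheit: 466.6000 × 1.8 + 32 = 871.88°F.

871.88°F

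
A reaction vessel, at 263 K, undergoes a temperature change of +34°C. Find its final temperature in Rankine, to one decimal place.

Initial temperature in Celsius: 263 - 273.15 = -10.1500°C.
Final Celsius temperature: -10.1500 + 34.0000 = 23.8500°C.
In Rankine: 23.8500 × 1.8 + 491.67 = 534.6°R.

534.6°R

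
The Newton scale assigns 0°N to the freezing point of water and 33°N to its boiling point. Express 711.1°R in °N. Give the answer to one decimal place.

First in Celsius: (711.1 - 491.67) × 5/9 = 121.9056°C.
Linearly onto the Newton scale: 0 + (121.9056 / 100) × (33 - 0) = 40.2°N.

40.2°N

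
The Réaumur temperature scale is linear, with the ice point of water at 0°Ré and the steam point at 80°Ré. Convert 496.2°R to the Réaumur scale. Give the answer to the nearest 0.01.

First in Celsius: (496.2 - 491.67) × 5/9 = 2.5167°C.
Linearly onto the Réaumur scale: 0 + (2.5167 / 100) × (80 - 0) = 2.01°Ré.

2.01°Ré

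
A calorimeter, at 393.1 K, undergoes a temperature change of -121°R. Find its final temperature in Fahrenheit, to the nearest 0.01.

Initial temperature in Celsius: 393.1 - 273.15 = 119.9500°C.
The 121°R change is an interval, so only the factor 5/9 applies: -121 × 5/9 = -67.2222°C.
Final Celsius temperature: 119.9500 - 67.2222 = 52.7278°C.
In Fahrenheit: 52.7278 × 1.8 + 32 = 126.91°F.

126.91°F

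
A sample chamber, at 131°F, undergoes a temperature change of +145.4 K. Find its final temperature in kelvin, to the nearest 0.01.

473.55 K

Initial temperature in Celsius: (131 - 32) × 5/9 = 55.0000°C.
The 145.4 K change is an interval; Kelvin and Celsius degrees are the same size, so ΔC = +145.4°C.
Final Celsius temperature: 55.0000 + 145.4000 = 200.4000°C.
In kelvin: 200.4000 + 273.15 = 473.55 K.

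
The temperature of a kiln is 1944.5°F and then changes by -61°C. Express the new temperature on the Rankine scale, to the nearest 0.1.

2294.4°R

Initial temperature in Celsius: (1944.5 - 32) × 5/9 = 1062.5000°C.
Final Celsius temperature: 1062.5000 - 61.0000 = 1001.5000°C.
In Rankine: 1001.5000 × 1.8 + 491.67 = 2294.4°R.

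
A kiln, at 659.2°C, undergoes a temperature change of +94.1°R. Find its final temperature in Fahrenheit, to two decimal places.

The 94.1°R change is an interval, so only the factor 5/9 applies: +94.1 × 5/9 = +52.2778°C.
Final Celsius temperature: 659.2000 + 52.2778 = 711.4778°C.
In Fahrenheit: 711.4778 × 1.8 + 32 = 1312.66°F.

1312.66°F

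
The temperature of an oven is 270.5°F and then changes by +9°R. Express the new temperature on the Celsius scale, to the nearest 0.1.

137.5°C

Initial temperature in Celsius: (270.5 - 32) × 5/9 = 132.5000°C.
The 9°R change is an interval, so only the factor 5/9 applies: +9 × 5/9 = +5.0000°C.
Final Celsius temperature: 132.5000 + 5.0000 = 137.5000°C.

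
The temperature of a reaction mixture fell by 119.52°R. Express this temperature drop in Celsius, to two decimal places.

Only the scale ratio 5/9 matters for a change in temperature.
119.52 × 5/9 = 66.40.

66.40°C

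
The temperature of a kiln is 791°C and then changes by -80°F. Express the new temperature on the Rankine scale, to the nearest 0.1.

The 80°F change is an interval, so only the factor 5/9 applies: -80 × 5/9 = -44.4444°C.
Final Celsius temperature: 791.0000 - 44.4444 = 746.5556°C.
In Rankine: 746.5556 × 1.8 + 491.67 = 1835.5°R.

1835.5°R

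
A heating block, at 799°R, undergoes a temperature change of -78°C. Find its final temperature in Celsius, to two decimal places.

92.74°C

Initial temperature in Celsius: (799 - 491.67) × 5/9 = 170.7389°C.
Final Celsius temperature: 170.7389 - 78.0000 = 92.7389°C.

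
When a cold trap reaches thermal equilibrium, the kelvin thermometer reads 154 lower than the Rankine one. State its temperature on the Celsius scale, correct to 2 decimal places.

Let x be the Rankine reading; then the kelvin reading is 5/9·x.
(5/9·x) - x = -154  ⇒  (-4/9)·x = -154  ⇒  x = 346.5000°R.
In Celsius: (346.5 - 491.67) × 5/9 = -80.65°C.

-80.65°C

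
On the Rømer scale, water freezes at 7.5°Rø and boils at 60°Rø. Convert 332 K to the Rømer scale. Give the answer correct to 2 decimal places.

38.40°Rø

First in Celsius: 332 - 273.15 = 58.8500°C.
Linearly onto the Rømer scale: 7.5 + (58.8500 / 100) × (60 - 7.5) = 38.40°Rø.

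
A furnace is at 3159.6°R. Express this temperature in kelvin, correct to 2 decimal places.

1755.33 K

In Celsius: (3159.6 - 491.67) × 5/9 = 1482.1833°C.
In kelvin: 1482.1833 + 273.15 = 1755.33 K.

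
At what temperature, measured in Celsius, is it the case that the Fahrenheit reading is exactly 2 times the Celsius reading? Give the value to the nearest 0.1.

Let C be the Celsius reading. The Fahrenheit reading is F = 1.8·C + 32.
Require F = 2·C: 1.8·C + 32 = 2·C.
(-0.2)·C = -32  ⇒  C = 160.0.

160.0°C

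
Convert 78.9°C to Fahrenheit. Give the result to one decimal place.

In Fahrenheit: 78.9000 × 1.8 + 32 = 174.0°F.

174.0°F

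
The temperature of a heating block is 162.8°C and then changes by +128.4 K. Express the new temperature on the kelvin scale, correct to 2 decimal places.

The 128.4 K change is an interval; Kelvin and Celsius degrees are the same size, so ΔC = +128.4°C.
Final Celsius temperature: 162.8000 + 128.4000 = 291.2000°C.
In kelvin: 291.2000 + 273.15 = 564.35 K.

564.35 K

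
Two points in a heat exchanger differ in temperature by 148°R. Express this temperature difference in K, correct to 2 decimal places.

82.22 K

For a temperature interval the offset drops out; only the factor 5/9 applies.
148 × 5/9 = 82.22.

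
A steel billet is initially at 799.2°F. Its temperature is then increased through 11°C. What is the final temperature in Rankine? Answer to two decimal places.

1278.67°R

Initial temperature in Celsius: (799.2 - 32) × 5/9 = 426.2222°C.
Final Celsius temperature: 426.2222 + 11.0000 = 437.2222°C.
In Rankine: 437.2222 × 1.8 + 491.67 = 1278.67°R.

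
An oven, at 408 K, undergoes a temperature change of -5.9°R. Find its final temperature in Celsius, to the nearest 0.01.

Initial temperature in Celsius: 408 - 273.15 = 134.8500°C.
The 5.9°R change is an interval, so only the factor 5/9 applies: -5.9 × 5/9 = -3.2778°C.
Final Celsius temperature: 134.8500 - 3.2778 = 131.5722°C.

131.57°C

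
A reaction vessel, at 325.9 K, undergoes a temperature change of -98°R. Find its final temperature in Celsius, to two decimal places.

Initial temperature in Celsius: 325.9 - 273.15 = 52.7500°C.
The 98°R change is an interval, so only the factor 5/9 applies: -98 × 5/9 = -54.4444°C.
Final Celsius temperature: 52.7500 - 54.4444 = -1.6944°C.

-1.69°C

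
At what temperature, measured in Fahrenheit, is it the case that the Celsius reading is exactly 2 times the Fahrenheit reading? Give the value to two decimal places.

-12.31°F

Let F be the Fahrenheit reading. The Celsius reading is C = 5/9·F - 17.7778.
Require C = 2·F: 5/9·F - 17.7778 = 2·F.
(-13/9)·F = 17.7778  ⇒  F = -12.31.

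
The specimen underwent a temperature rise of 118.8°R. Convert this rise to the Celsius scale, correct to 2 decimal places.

Only the scale ratio 5/9 matters for a change in temperature.
118.8 × 5/9 = 66.00.

66.00°C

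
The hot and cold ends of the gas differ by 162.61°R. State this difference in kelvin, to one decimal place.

90.3 K

An interval of 1°R corresponds to 5/9 K.
162.61 × 5/9 = 90.3.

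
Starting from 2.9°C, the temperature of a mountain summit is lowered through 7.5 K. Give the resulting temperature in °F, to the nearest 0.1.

23.7°F

The 7.5 K change is an interval; Kelvin and Celsius degrees are the same size, so ΔC = -7.5°C.
Final Celsius temperature: 2.9000 - 7.5000 = -4.6000°C.
In Fahrenheit: -4.6000 × 1.8 + 32 = 23.7°F.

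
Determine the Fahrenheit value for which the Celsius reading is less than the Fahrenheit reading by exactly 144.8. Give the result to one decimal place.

285.8°F

Let F be the Fahrenheit reading. The Celsius reading is C = 5/9·F - 17.7778.
Require C - F = -144.8: (-4/9)·F - 17.7778 = -144.8.
F = (-144.8 + 17.7778) / (-4/9) = 285.8.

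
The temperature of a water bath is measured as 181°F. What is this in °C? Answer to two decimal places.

In Celsius: (181 - 32) × 5/9 = 82.7778°C.

82.78°C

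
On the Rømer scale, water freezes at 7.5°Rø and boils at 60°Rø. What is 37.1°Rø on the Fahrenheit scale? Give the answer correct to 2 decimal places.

133.49°F

Linear interpolation between the fixed points: C = (37.1 - 7.5) × 100 / (60 - 7.5) = 56.3810°C.
Then 56.3810 × 1.8 + 32 = 133.49°F.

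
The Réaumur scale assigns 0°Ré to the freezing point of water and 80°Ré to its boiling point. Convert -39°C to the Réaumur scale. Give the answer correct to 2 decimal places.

-31.20°Ré

Linearly onto the Réaumur scale: 0 + (-39.0000 / 100) × (80 - 0) = -31.20°Ré.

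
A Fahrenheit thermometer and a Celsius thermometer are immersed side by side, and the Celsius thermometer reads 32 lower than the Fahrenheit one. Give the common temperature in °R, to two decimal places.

Let x be the Fahrenheit reading; then the Celsius reading is 5/9·x - 17.7778.
(5/9·x - 17.7778) - x = -32  ⇒  (-4/9)·x = -14.2222  ⇒  x = 32.0000°F.
In Celsius: (32 - 32) × 5/9 = 0.0000°C.
In Rankine: 0.0000 × 1.8 + 491.67 = 491.67°R.

491.67°R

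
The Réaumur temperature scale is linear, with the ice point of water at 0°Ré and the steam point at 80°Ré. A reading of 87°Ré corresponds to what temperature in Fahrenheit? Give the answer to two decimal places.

Linear interpolation between the fixed points: C = (87 - 0) × 100 / (80 - 0) = 108.7500°C.
Then 108.7500 × 1.8 + 32 = 227.75°F.

227.75°F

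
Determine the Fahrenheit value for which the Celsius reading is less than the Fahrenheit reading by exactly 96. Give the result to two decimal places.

176.00°F

Let F be the Fahrenheit reading. The Celsius reading is C = 5/9·F - 17.7778.
Require C - F = -96: (-4/9)·F - 17.7778 = -96.
F = (-96 + 17.7778) / (-4/9) = 176.00.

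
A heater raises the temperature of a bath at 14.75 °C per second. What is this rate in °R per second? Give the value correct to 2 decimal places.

26.55 °R/second

The quantity depends on a temperature interval, so only the ratio of degree sizes applies; the offset between the scales is irrelevant.
A change of 1°C is a change of 1.8°R, so 14.75 × 1.8 = 26.55.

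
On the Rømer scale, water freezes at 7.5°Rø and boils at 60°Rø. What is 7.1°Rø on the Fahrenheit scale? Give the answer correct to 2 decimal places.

Linear interpolation between the fixed points: C = (7.1 - 7.5) × 100 / (60 - 7.5) = -0.7619°C.
Then -0.7619 × 1.8 + 32 = 30.63°F.

30.63°F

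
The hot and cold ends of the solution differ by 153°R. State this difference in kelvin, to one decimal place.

85.0 K

For a temperature interval the offset drops out; only the factor 5/9 applies.
153 × 5/9 = 85.0.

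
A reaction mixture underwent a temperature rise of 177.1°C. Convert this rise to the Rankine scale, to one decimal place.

Only the scale ratio 1.8 matters for a change in temperature.
177.1 × 1.8 = 318.8.

318.8°R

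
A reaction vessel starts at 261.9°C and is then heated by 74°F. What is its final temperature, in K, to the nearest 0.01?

576.16 K

The 74°F change is an interval, so only the factor 5/9 applies: +74 × 5/9 = +41.1111°C.
Final Celsius temperature: 261.9000 + 41.1111 = 303.0111°C.
In kelvin: 303.0111 + 273.15 = 576.16 K.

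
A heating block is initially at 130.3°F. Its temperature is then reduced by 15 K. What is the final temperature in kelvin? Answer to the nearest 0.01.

312.76 K

Initial temperature in Celsius: (130.3 - 32) × 5/9 = 54.6111°C.
The 15 K change is an interval; Kelvin and Celsius degrees are the same size, so ΔC = -15°C.
Final Celsius temperature: 54.6111 - 15.0000 = 39.6111°C.
In kelvin: 39.6111 + 273.15 = 312.76 K.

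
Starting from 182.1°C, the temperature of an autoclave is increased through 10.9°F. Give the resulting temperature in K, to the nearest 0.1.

The 10.9°F change is an interval, so only the factor 5/9 applies: +10.9 × 5/9 = +6.0556°C.
Final Celsius temperature: 182.1000 + 6.0556 = 188.1556°C.
In kelvin: 188.1556 + 273.15 = 461.3 K.

461.3 K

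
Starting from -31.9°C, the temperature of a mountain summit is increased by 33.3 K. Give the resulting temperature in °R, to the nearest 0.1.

494.2°R

The 33.3 K change is an interval; Kelvin and Celsius degrees are the same size, so ΔC = +33.3°C.
Final Celsius temperature: -31.9000 + 33.3000 = 1.4000°C.
In Rankine: 1.4000 × 1.8 + 491.67 = 494.2°R.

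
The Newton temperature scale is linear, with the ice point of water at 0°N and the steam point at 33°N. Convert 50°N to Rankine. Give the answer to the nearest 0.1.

764.4°R

Linear interpolation between the fixed points: C = (50 - 0) × 100 / (33 - 0) = 151.5152°C.
Then 151.5152 × 1.8 + 491.67 = 764.4°R.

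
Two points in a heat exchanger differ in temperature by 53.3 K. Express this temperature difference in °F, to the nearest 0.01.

95.94°F

Only the scale ratio 1.8 matters for a change in temperature.
53.3 × 1.8 = 95.94.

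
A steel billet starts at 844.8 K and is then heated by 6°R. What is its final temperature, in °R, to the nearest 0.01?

Initial temperature in Celsius: 844.8 - 273.15 = 571.6500°C.
The 6°R change is an interval, so only the factor 5/9 applies: +6 × 5/9 = +3.3333°C.
Final Celsius temperature: 571.6500 + 3.3333 = 574.9833°C.
In Rankine: 574.9833 × 1.8 + 491.67 = 1526.64°R.

1526.64°R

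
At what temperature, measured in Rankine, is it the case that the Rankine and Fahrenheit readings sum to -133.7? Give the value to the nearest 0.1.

Let R be the Rankine reading. The Fahrenheit reading is F = 1·R - 459.67.
Require R + F = -133.7: (2)·R - 459.67 = -133.7.
R = (-133.7 + 459.67) / (2) = 163.0.

163.0°R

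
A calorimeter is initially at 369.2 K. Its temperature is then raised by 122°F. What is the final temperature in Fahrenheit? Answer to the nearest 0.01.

326.89°F

Initial temperature in Celsius: 369.2 - 273.15 = 96.0500°C.
The 122°F change is an interval, so only the factor 5/9 applies: +122 × 5/9 = +67.7778°C.
Final Celsius temperature: 96.0500 + 67.7778 = 163.8278°C.
In Fahrenheit: 163.8278 × 1.8 + 32 = 326.89°F.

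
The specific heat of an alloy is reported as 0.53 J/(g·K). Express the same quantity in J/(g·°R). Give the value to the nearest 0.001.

Since only a temperature interval is involved, the additive offset between the scales drops out.
A change of 1°R is a change of 5/9 K, so per °R the value is 0.53 × 5/9 = 0.294.

0.294 J/(g·°R)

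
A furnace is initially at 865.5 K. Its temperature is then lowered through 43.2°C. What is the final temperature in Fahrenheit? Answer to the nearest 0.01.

Initial temperature in Celsius: 865.5 - 273.15 = 592.3500°C.
Final Celsius temperature: 592.3500 - 43.2000 = 549.1500°C.
In Fahrenheit: 549.1500 × 1.8 + 32 = 1020.47°F.

1020.47°F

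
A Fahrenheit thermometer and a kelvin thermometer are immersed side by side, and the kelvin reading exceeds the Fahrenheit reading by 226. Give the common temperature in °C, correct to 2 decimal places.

Let x be the Fahrenheit reading; then the kelvin reading is 5/9·x + 255.372.
(5/9·x + 255.372) - x = 226  ⇒  (-4/9)·x = -29.3722  ⇒  x = 66.0875°F.
In Celsius: (66.0875 - 32) × 5/9 = 18.94°C.

18.94°C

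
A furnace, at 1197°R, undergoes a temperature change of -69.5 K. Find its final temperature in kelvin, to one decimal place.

595.5 K

Initial temperature in Celsius: (1197 - 491.67) × 5/9 = 391.8500°C.
The 69.5 K change is an interval; Kelvin and Celsius degrees are the same size, so ΔC = -69.5°C.
Final Celsius temperature: 391.8500 - 69.5000 = 322.3500°C.
In kelvin: 322.3500 + 273.15 = 595.5 K.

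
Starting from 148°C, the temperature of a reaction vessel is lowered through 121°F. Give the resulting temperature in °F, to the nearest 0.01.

177.40°F

The 121°F change is an interval, so only the factor 5/9 applies: -121 × 5/9 = -67.2222°C.
Final Celsius temperature: 148.0000 - 67.2222 = 80.7778°C.
In Fahrenheit: 80.7778 × 1.8 + 32 = 177.40°F.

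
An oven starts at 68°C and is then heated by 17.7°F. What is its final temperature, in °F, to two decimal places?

172.10°F

The 17.7°F change is an interval, so only the factor 5/9 applies: +17.7 × 5/9 = +9.8333°C.
Final Celsius temperature: 68.0000 + 9.8333 = 77.8333°C.
In Fahrenheit: 77.8333 × 1.8 + 32 = 172.10°F.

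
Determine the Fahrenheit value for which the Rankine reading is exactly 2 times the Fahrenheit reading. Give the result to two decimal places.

459.67°F

Let F be the Fahrenheit reading. The Rankine reading is R = 1·F + 459.67.
Require R = 2·F: 1·F + 459.67 = 2·F.
(-1)·F = -459.67  ⇒  F = 459.67.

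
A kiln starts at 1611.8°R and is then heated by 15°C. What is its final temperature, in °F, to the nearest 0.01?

1179.13°F

Initial temperature in Celsius: (1611.8 - 491.67) × 5/9 = 622.2944°C.
Final Celsius temperature: 622.2944 + 15.0000 = 637.2944°C.
In Fahrenheit: 637.2944 × 1.8 + 32 = 1179.13°F.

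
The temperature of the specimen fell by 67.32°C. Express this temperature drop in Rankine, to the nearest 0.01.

121.18°R

An interval of 1°C corresponds to 1.8°R.
67.32 × 1.8 = 121.18.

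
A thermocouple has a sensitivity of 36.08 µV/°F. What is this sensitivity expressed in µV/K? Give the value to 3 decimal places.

64.944 µV/K

Since only a temperature interval is involved, the additive offset between the scales drops out.
A change of 1 K is a change of 1.8°F, so per K the value is 36.08 × 1.8 = 64.944.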